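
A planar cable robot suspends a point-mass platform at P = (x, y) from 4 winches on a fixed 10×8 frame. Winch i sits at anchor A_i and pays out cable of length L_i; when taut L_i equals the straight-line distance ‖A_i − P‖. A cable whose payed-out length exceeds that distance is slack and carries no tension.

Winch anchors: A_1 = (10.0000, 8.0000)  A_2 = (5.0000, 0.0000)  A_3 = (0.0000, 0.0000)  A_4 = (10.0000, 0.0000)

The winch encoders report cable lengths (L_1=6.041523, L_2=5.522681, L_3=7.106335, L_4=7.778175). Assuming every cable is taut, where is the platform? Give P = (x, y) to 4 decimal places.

(4.5000, 5.5000)

circle eqns → linear via eq_j − eq_1; set c_j = A_j·A_j − L_j²
c_1 = 100.0000+64.0000−36.5000 = 127.5000
10.0000·x + 16.0000·y = c_1−c_2 = 133.0000
20.0000·x + 16.0000·y = c_1−c_3 = 178.0000
0.0000·x + 16.0000·y = c_1−c_4 = 88.0000
solve first two rows → x=4.5000, y=5.5000
check cable 4: ‖A_4−P‖² = 60.5000 ≈ L_4² = 60.5000 ✓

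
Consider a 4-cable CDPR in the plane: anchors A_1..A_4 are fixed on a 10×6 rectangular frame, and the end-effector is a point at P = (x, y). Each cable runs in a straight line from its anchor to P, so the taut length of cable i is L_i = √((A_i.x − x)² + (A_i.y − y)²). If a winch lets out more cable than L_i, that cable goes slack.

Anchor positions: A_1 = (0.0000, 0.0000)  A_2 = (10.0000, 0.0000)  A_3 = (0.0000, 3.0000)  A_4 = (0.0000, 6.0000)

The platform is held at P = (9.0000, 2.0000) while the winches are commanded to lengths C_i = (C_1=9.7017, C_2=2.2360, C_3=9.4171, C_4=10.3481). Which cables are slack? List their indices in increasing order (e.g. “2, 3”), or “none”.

1, 3, 4

i=1: geometric 9.2195 vs commanded 9.7017 ⇒ slack
i=2: geometric 2.2361 vs commanded 2.2360 ⇒ taut
i=3: geometric 9.0554 vs commanded 9.4171 ⇒ slack
i=4: geometric 9.8489 vs commanded 10.3481 ⇒ slack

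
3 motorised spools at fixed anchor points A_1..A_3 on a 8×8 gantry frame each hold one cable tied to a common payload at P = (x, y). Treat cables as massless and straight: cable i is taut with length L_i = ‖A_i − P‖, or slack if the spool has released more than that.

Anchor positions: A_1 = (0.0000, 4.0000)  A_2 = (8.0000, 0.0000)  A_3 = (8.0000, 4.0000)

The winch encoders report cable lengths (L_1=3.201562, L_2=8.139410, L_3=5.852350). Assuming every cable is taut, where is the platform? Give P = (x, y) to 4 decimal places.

(2.5000, 6.0000)

expand ‖A_i−P‖²=L_i² and subtract eq 1 (q_i ≔ ‖A_i‖²−L_i²)
q_1 = 0.0000+16.0000−10.2500 = 5.7500
eq1−eq2 → [-16.0000  8.0000]·P = 8.0000
eq1−eq3 → [-16.0000  0.0000]·P = -40.0000
2×2 solve → P = (2.5000, 6.0000)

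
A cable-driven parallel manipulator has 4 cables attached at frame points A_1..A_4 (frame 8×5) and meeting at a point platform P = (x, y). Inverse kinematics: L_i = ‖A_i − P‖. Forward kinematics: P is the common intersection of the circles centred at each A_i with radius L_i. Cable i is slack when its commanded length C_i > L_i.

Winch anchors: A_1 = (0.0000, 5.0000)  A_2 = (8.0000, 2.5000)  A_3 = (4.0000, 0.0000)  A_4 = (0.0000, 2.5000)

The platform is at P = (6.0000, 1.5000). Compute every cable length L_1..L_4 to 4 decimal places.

L_1: Δ = A_1−P = (-6.0000, 3.5000) → ‖Δ‖ = √48.2500 = 6.9462
L_2: Δ = A_2−P = (2.0000, 1.0000) → ‖Δ‖ = √5.0000 = 2.2361
L_3: Δ = A_3−P = (-2.0000, -1.5000) → ‖Δ‖ = √6.2500 = 2.5000
L_4: Δ = A_4−P = (-6.0000, 1.0000) → ‖Δ‖ = √37.0000 = 6.0828

(6.9462, 2.2361, 2.5000, 6.0828)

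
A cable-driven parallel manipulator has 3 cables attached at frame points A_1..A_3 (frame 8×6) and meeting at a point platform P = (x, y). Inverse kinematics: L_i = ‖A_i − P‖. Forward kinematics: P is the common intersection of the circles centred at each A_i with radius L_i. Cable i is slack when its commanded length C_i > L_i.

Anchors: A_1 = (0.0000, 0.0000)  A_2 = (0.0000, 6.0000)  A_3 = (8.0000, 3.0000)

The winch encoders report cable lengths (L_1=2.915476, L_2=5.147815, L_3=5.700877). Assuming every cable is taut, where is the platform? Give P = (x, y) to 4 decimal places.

expand ‖A_i−P‖²=L_i² and subtract eq 1 (q_i ≔ ‖A_i‖²−L_i²)
q_1 = 0.0000+0.0000−8.5000 = -8.5000
eq1−eq2 → [0.0000  -12.0000]·P = -18.0000
eq1−eq3 → [-16.0000  -6.0000]·P = -49.0000
2×2 solve → P = (2.5000, 1.5000)

(2.5000, 1.5000)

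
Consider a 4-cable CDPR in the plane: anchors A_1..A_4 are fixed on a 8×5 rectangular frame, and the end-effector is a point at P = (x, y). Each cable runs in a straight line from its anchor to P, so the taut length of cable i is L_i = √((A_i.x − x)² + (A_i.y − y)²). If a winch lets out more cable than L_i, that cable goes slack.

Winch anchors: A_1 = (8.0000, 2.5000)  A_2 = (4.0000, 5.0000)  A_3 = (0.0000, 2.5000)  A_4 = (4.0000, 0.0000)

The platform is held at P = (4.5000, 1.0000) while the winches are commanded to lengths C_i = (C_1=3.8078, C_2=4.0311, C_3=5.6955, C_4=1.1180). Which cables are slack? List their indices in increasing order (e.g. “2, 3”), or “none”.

cable 1: L_1 = ‖A_1−P‖ = 3.8079;  C_1 = 3.8078 → taut
cable 2: L_2 = ‖A_2−P‖ = 4.0311;  C_2 = 4.0311 → taut
cable 3: L_3 = ‖A_3−P‖ = 4.7434;  C_3 = 5.6955 → slack
cable 4: L_4 = ‖A_4−P‖ = 1.1180;  C_4 = 1.1180 → taut

3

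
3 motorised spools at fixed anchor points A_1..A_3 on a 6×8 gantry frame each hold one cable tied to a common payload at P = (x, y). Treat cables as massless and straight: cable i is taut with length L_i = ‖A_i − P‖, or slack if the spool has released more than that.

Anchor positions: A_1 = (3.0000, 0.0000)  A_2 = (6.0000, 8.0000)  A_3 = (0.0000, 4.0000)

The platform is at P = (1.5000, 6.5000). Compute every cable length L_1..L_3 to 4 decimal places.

(6.6708, 4.7434, 2.9155)

cable 1: Δx=1.5000, Δy=-6.5000; L_1 = √(Δx²+Δy²) = 6.6708
cable 2: Δx=4.5000, Δy=1.5000; L_2 = √(Δx²+Δy²) = 4.7434
cable 3: Δx=-1.5000, Δy=-2.5000; L_3 = √(Δx²+Δy²) = 2.9155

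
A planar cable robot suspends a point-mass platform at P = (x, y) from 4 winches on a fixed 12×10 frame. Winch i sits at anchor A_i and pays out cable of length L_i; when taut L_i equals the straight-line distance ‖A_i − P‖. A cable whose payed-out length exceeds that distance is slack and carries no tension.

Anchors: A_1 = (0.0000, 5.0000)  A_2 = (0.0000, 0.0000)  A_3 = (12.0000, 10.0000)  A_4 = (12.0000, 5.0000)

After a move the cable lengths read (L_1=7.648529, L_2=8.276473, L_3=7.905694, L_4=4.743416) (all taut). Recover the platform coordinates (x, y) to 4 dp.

(7.5000, 3.5000)

circle eqns → linear via eq_j − eq_1; set k_j = A_j·A_j − L_j²
k_1 = 0.0000+25.0000−58.5000 = -33.5000
0.0000·x + 10.0000·y = k_1−k_2 = 35.0000
-24.0000·x − 10.0000·y = k_1−k_3 = -215.0000
-24.0000·x + 0.0000·y = k_1−k_4 = -180.0000
solve first two rows → x=7.5000, y=3.5000
check cable 4: ‖A_4−P‖² = 22.5000 ≈ L_4² = 22.5000 ✓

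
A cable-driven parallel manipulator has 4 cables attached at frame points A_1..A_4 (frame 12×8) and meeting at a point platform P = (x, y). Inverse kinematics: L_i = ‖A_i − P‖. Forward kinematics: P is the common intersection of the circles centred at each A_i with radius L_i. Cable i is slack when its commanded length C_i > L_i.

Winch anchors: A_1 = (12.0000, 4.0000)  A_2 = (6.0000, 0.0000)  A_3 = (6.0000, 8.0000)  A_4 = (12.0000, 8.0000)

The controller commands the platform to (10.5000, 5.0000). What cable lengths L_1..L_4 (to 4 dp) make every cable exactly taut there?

(1.8028, 6.7268, 5.4083, 3.3541)

L_1: Δ = A_1−P = (1.5000, -1.0000) → ‖Δ‖ = √3.2500 = 1.8028
L_2: Δ = A_2−P = (-4.5000, -5.0000) → ‖Δ‖ = √45.2500 = 6.7268
L_3: Δ = A_3−P = (-4.5000, 3.0000) → ‖Δ‖ = √29.2500 = 5.4083
L_4: Δ = A_4−P = (1.5000, 3.0000) → ‖Δ‖ = √11.2500 = 3.3541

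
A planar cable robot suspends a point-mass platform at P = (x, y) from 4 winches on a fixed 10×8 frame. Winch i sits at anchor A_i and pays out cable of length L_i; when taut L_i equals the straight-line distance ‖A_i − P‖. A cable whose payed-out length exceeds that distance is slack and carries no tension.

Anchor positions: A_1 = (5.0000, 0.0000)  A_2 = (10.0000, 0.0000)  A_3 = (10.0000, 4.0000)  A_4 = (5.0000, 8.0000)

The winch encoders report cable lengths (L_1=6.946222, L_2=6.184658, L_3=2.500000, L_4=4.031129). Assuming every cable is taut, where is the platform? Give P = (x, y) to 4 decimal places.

circle eqns → linear via eq_j − eq_1; set k_j = A_j·A_j − L_j²
k_1 = 25.0000+0.0000−48.2500 = -23.2500
-10.0000·x + 0.0000·y = k_1−k_2 = -85.0000
-10.0000·x − 8.0000·y = k_1−k_3 = -133.0000
0.0000·x − 16.0000·y = k_1−k_4 = -96.0000
solve first two rows → x=8.5000, y=6.0000
check cable 4: ‖A_4−P‖² = 16.2500 ≈ L_4² = 16.2500 ✓

(8.5000, 6.0000)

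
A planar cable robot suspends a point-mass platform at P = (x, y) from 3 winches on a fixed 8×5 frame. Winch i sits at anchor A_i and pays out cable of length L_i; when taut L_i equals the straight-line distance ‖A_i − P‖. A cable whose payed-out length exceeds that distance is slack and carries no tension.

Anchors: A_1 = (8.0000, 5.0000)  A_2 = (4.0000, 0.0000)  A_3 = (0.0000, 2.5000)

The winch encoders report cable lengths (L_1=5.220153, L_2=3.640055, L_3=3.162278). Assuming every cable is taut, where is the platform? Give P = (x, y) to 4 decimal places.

(3.0000, 3.5000)

expand ‖A_i−P‖²=L_i² and subtract eq 1 (q_i ≔ ‖A_i‖²−L_i²)
q_1 = 64.0000+25.0000−27.2500 = 61.7500
eq1−eq2 → [8.0000  10.0000]·P = 59.0000
eq1−eq3 → [16.0000  5.0000]·P = 65.5000
2×2 solve → P = (3.0000, 3.5000)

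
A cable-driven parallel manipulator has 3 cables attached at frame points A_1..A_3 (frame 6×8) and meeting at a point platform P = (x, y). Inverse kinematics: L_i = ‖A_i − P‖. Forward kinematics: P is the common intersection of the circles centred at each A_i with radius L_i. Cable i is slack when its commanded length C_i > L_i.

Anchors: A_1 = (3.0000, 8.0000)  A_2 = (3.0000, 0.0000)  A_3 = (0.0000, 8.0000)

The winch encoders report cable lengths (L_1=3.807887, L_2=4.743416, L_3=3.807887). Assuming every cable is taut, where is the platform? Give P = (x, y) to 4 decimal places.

(1.5000, 4.5000)

expand ‖A_i−P‖²=L_i² and subtract eq 1 (q_i ≔ ‖A_i‖²−L_i²)
q_1 = 9.0000+64.0000−14.5000 = 58.5000
eq1−eq2 → [0.0000  16.0000]·P = 72.0000
eq1−eq3 → [6.0000  0.0000]·P = 9.0000
2×2 solve → P = (1.5000, 4.5000)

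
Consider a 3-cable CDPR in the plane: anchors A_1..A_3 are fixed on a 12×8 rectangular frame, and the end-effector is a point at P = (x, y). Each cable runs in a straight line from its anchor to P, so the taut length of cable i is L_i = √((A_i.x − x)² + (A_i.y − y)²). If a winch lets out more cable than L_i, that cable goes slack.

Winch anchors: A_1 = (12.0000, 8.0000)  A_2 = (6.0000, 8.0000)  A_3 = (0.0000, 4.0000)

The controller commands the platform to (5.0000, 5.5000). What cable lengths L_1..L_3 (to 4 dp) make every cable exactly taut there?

cable 1: Δx=7.0000, Δy=2.5000; L_1 = √(Δx²+Δy²) = 7.4330
cable 2: Δx=1.0000, Δy=2.5000; L_2 = √(Δx²+Δy²) = 2.6926
cable 3: Δx=-5.0000, Δy=-1.5000; L_3 = √(Δx²+Δy²) = 5.2202

(7.4330, 2.6926, 5.2202)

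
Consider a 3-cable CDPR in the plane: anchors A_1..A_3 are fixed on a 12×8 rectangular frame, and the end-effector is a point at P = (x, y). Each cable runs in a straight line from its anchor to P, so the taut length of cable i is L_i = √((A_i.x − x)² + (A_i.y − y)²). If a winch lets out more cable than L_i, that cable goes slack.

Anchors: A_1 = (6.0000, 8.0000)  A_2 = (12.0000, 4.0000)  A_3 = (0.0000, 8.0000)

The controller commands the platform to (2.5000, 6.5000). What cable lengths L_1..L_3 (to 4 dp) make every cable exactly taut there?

(3.8079, 9.8234, 2.9155)

cable 1: Δx=3.5000, Δy=1.5000; L_1 = √(Δx²+Δy²) = 3.8079
cable 2: Δx=9.5000, Δy=-2.5000; L_2 = √(Δx²+Δy²) = 9.8234
cable 3: Δx=-2.5000, Δy=1.5000; L_3 = √(Δx²+Δy²) = 2.9155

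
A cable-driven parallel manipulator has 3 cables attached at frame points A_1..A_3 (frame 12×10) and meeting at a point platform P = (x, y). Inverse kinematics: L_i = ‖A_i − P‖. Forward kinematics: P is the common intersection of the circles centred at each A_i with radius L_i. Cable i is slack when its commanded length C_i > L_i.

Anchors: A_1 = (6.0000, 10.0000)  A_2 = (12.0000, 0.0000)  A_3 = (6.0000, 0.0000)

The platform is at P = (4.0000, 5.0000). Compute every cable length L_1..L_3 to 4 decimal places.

cable 1: Δx=2.0000, Δy=5.0000; L_1 = √(Δx²+Δy²) = 5.3852
cable 2: Δx=8.0000, Δy=-5.0000; L_2 = √(Δx²+Δy²) = 9.4340
cable 3: Δx=2.0000, Δy=-5.0000; L_3 = √(Δx²+Δy²) = 5.3852

(5.3852, 9.4340, 5.3852)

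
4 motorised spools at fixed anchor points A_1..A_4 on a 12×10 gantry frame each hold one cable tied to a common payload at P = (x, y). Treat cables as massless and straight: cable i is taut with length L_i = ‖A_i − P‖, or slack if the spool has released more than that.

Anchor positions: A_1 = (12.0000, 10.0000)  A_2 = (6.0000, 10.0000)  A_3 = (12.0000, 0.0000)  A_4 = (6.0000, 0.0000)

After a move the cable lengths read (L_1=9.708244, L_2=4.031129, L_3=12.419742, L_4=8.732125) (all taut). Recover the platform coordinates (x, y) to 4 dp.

(2.5000, 8.0000)

expand ‖A_i−P‖²=L_i² and subtract eq 1 (q_i ≔ ‖A_i‖²−L_i²)
q_1 = 144.0000+100.0000−94.2500 = 149.7500
eq1−eq2 → [12.0000  0.0000]·P = 30.0000
eq1−eq3 → [0.0000  20.0000]·P = 160.0000
eq1−eq4 → [12.0000  20.0000]·P = 190.0000
2×2 solve → P = (2.5000, 8.0000)
check cable 4: ‖A_4−P‖² = 76.2500 ≈ L_4² = 76.2500 ✓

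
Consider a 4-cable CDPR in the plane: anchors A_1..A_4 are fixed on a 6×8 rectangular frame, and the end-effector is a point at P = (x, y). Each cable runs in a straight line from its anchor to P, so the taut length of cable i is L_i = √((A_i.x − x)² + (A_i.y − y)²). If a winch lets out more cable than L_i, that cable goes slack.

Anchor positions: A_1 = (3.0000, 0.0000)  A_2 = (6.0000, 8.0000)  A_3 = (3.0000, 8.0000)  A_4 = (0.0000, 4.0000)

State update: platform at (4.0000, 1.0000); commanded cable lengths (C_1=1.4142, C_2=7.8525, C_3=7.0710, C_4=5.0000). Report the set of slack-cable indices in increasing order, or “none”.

2

cable 1: L_1 = ‖A_1−P‖ = 1.4142;  C_1 = 1.4142 → taut
cable 2: L_2 = ‖A_2−P‖ = 7.2801;  C_2 = 7.8525 → slack
cable 3: L_3 = ‖A_3−P‖ = 7.0711;  C_3 = 7.0710 → taut
cable 4: L_4 = ‖A_4−P‖ = 5.0000;  C_4 = 5.0000 → taut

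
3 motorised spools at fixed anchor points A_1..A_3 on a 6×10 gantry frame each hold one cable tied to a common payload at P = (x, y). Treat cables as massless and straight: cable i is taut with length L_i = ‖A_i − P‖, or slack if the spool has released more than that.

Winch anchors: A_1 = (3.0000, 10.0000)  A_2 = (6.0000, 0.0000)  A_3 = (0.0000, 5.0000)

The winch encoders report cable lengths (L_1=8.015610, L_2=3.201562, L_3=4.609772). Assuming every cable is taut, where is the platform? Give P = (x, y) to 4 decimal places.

(3.5000, 2.0000)

expand ‖A_i−P‖²=L_i² and subtract eq 1 (q_i ≔ ‖A_i‖²−L_i²)
q_1 = 9.0000+100.0000−64.2500 = 44.7500
eq1−eq2 → [-6.0000  20.0000]·P = 19.0000
eq1−eq3 → [6.0000  10.0000]·P = 41.0000
2×2 solve → P = (3.5000, 2.0000)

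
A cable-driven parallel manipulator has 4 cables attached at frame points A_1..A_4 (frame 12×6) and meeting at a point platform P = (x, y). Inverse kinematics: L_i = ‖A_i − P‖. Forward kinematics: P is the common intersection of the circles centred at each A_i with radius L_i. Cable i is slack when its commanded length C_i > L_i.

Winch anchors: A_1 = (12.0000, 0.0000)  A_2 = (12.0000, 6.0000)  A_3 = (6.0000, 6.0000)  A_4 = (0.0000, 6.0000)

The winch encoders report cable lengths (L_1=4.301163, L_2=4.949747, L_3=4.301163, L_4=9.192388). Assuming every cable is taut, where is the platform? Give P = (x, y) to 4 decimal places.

each cable: (A_i−P)·(A_i−P) = L_i²; let k_i = ‖A_i‖²−L_i²
k_1 = 144.0000+0.0000−18.5000 = 125.5000
row 1: 0.0000x − 12.0000y = -30.0000  (k_2=155.5000)
row 2: 12.0000x − 12.0000y = 72.0000  (k_3=53.5000)
row 3: 24.0000x − 12.0000y = 174.0000  (k_4=-48.5000)
Cramer on rows 1–2 → x = 8.5000, y = 2.5000
check cable 4: ‖A_4−P‖² = 84.5000 ≈ L_4² = 84.5000 ✓

(8.5000, 2.5000)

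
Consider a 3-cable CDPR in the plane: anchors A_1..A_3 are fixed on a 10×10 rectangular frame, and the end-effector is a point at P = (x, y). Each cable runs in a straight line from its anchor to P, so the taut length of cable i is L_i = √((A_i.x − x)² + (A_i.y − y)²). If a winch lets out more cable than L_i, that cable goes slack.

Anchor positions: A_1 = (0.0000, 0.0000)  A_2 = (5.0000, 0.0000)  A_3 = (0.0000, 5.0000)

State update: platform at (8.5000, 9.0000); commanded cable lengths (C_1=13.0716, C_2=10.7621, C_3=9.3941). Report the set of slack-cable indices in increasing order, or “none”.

cable 1: L_1 = ‖A_1−P‖ = 12.3794;  C_1 = 13.0716 → slack
cable 2: L_2 = ‖A_2−P‖ = 9.6566;  C_2 = 10.7621 → slack
cable 3: L_3 = ‖A_3−P‖ = 9.3941;  C_3 = 9.3941 → taut

1, 2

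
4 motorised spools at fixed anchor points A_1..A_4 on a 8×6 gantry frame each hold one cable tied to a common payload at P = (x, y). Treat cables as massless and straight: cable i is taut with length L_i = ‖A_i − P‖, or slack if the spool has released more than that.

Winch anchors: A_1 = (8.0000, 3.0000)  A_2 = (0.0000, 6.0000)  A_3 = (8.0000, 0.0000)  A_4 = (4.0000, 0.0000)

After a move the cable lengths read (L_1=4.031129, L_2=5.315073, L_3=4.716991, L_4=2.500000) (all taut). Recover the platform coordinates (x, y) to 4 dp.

(4.0000, 2.5000)

circle eqns → linear via eq_j − eq_1; set q_j = A_j·A_j − L_j²
q_1 = 64.0000+9.0000−16.2500 = 56.7500
16.0000·x − 6.0000·y = q_1−q_2 = 49.0000
0.0000·x + 6.0000·y = q_1−q_3 = 15.0000
8.0000·x + 6.0000·y = q_1−q_4 = 47.0000
solve first two rows → x=4.0000, y=2.5000
check cable 4: ‖A_4−P‖² = 6.2500 ≈ L_4² = 6.2500 ✓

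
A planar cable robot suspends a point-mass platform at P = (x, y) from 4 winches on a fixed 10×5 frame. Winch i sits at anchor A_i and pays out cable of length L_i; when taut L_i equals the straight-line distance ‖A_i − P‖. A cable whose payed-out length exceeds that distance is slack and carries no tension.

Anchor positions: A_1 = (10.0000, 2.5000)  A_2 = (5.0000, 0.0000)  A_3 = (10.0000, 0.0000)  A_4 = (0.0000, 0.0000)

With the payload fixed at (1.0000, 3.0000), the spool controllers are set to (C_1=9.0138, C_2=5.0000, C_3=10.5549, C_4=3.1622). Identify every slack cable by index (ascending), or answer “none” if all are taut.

3

cable 1: √((9.0000)²+(-0.5000)²)=9.0139, C_1=9.0138: taut
cable 2: √((4.0000)²+(-3.0000)²)=5.0000, C_2=5.0000: taut
cable 3: √((9.0000)²+(-3.0000)²)=9.4868, C_3=10.5549: slack
cable 4: √((-1.0000)²+(-3.0000)²)=3.1623, C_4=3.1622: taut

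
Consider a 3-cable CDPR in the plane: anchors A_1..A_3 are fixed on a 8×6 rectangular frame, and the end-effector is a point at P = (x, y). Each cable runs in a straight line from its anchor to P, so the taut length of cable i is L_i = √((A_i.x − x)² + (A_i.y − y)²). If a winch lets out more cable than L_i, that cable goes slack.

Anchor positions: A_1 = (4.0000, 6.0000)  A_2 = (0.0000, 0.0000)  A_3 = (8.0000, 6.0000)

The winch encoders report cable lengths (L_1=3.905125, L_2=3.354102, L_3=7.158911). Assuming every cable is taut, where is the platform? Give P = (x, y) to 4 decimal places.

(1.5000, 3.0000)

circle eqns → linear via eq_j − eq_1; set q_j = A_j·A_j − L_j²
q_1 = 16.0000+36.0000−15.2500 = 36.7500
8.0000·x + 12.0000·y = q_1−q_2 = 48.0000
-8.0000·x + 0.0000·y = q_1−q_3 = -12.0000
solve first two rows → x=1.5000, y=3.0000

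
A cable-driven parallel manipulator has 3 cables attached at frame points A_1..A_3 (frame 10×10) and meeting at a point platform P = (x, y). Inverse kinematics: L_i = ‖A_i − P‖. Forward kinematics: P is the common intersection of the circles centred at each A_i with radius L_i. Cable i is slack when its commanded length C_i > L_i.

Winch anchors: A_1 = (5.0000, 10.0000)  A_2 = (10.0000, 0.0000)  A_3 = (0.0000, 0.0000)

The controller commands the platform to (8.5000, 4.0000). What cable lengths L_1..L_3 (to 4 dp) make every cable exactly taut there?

(6.9462, 4.2720, 9.3941)

L_1: Δ = A_1−P = (-3.5000, 6.0000) → ‖Δ‖ = √48.2500 = 6.9462
L_2: Δ = A_2−P = (1.5000, -4.0000) → ‖Δ‖ = √18.2500 = 4.2720
L_3: Δ = A_3−P = (-8.5000, -4.0000) → ‖Δ‖ = √88.2500 = 9.3941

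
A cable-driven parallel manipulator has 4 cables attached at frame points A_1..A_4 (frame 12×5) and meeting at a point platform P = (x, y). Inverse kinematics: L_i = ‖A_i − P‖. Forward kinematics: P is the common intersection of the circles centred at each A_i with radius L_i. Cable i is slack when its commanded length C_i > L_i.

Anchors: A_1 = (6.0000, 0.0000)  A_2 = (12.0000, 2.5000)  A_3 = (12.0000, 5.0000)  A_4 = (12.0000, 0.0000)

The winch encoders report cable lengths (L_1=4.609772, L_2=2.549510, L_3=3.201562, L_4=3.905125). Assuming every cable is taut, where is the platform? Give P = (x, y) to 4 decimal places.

(9.5000, 3.0000)

expand ‖A_i−P‖²=L_i² and subtract eq 1 (q_i ≔ ‖A_i‖²−L_i²)
q_1 = 36.0000+0.0000−21.2500 = 14.7500
eq1−eq2 → [-12.0000  -5.0000]·P = -129.0000
eq1−eq3 → [-12.0000  -10.0000]·P = -144.0000
eq1−eq4 → [-12.0000  0.0000]·P = -114.0000
2×2 solve → P = (9.5000, 3.0000)
check cable 4: ‖A_4−P‖² = 15.2500 ≈ L_4² = 15.2500 ✓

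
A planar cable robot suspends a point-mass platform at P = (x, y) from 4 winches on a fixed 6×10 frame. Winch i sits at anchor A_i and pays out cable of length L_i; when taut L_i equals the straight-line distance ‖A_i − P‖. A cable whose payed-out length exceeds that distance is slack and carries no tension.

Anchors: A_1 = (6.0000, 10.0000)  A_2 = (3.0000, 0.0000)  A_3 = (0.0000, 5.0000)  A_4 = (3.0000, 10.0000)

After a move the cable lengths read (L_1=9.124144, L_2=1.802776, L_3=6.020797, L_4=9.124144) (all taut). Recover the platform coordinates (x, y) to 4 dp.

each cable: (A_i−P)·(A_i−P) = L_i²; let k_i = ‖A_i‖²−L_i²
k_1 = 36.0000+100.0000−83.2500 = 52.7500
row 1: 6.0000x + 20.0000y = 47.0000  (k_2=5.7500)
row 2: 12.0000x + 10.0000y = 64.0000  (k_3=-11.2500)
row 3: 6.0000x + 0.0000y = 27.0000  (k_4=25.7500)
Cramer on rows 1–2 → x = 4.5000, y = 1.0000
check cable 4: ‖A_4−P‖² = 83.2500 ≈ L_4² = 83.2500 ✓

(4.5000, 1.0000)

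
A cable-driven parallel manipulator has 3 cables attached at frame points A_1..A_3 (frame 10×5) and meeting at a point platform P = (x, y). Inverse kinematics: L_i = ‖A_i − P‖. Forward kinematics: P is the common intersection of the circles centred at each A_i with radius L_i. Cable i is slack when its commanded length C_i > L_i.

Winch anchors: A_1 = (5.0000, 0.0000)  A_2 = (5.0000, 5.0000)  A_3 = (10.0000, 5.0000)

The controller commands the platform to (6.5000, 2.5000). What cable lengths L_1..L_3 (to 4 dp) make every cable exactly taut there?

L_1 = √((5.0000−6.5000)² + (0.0000−2.5000)²) = 2.9155
L_2 = √((5.0000−6.5000)² + (5.0000−2.5000)²) = 2.9155
L_3 = √((10.0000−6.5000)² + (5.0000−2.5000)²) = 4.3012

(2.9155, 2.9155, 4.3012)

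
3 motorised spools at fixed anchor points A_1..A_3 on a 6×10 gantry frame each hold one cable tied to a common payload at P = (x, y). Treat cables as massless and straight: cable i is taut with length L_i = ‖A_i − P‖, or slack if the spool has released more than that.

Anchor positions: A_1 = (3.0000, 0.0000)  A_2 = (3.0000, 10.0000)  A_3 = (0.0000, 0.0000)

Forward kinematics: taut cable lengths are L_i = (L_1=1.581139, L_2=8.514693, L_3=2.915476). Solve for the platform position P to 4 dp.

expand ‖A_i−P‖²=L_i² and subtract eq 1 (c_i ≔ ‖A_i‖²−L_i²)
c_1 = 9.0000+0.0000−2.5000 = 6.5000
eq1−eq2 → [0.0000  -20.0000]·P = -30.0000
eq1−eq3 → [6.0000  0.0000]·P = 15.0000
2×2 solve → P = (2.5000, 1.5000)

(2.5000, 1.5000)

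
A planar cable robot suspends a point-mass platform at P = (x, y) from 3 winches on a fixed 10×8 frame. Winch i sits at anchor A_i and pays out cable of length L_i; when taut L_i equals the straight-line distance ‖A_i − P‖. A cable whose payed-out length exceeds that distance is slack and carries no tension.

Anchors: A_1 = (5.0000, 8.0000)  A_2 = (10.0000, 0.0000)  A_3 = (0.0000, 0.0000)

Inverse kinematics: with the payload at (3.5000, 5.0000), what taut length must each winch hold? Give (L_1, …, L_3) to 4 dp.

cable 1: Δx=1.5000, Δy=3.0000; L_1 = √(Δx²+Δy²) = 3.3541
cable 2: Δx=6.5000, Δy=-5.0000; L_2 = √(Δx²+Δy²) = 8.2006
cable 3: Δx=-3.5000, Δy=-5.0000; L_3 = √(Δx²+Δy²) = 6.1033

(3.3541, 8.2006, 6.1033)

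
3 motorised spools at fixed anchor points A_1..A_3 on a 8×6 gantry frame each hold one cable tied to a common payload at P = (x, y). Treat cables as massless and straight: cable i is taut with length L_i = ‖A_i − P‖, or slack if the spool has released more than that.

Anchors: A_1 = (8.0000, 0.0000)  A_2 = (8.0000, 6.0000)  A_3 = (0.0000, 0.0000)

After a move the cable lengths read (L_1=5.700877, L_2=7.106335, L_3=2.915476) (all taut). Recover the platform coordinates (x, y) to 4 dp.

(2.5000, 1.5000)

each cable: (A_i−P)·(A_i−P) = L_i²; let k_i = ‖A_i‖²−L_i²
k_1 = 64.0000+0.0000−32.5000 = 31.5000
row 1: 0.0000x − 12.0000y = -18.0000  (k_2=49.5000)
row 2: 16.0000x + 0.0000y = 40.0000  (k_3=-8.5000)
Cramer on rows 1–2 → x = 2.5000, y = 1.5000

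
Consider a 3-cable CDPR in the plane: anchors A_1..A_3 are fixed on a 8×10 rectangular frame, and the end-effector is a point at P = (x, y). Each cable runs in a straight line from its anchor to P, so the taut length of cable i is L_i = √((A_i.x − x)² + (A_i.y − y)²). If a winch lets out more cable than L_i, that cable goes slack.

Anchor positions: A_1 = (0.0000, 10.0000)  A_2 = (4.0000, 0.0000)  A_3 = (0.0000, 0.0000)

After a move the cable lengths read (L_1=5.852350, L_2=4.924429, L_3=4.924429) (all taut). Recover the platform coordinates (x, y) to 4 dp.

(2.0000, 4.5000)

expand ‖A_i−P‖²=L_i² and subtract eq 1 (c_i ≔ ‖A_i‖²−L_i²)
c_1 = 0.0000+100.0000−34.2500 = 65.7500
eq1−eq2 → [-8.0000  20.0000]·P = 74.0000
eq1−eq3 → [0.0000  20.0000]·P = 90.0000
2×2 solve → P = (2.0000, 4.5000)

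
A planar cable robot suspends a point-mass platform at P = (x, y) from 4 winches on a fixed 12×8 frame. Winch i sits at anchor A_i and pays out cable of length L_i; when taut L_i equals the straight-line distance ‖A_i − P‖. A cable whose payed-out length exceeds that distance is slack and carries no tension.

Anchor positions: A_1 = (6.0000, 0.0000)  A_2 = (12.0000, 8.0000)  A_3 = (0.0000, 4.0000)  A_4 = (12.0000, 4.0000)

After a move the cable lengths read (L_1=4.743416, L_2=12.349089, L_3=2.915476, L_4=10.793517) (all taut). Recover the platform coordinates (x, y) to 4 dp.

expand ‖A_i−P‖²=L_i² and subtract eq 1 (k_i ≔ ‖A_i‖²−L_i²)
k_1 = 36.0000+0.0000−22.5000 = 13.5000
eq1−eq2 → [-12.0000  -16.0000]·P = -42.0000
eq1−eq3 → [12.0000  -8.0000]·P = 6.0000
eq1−eq4 → [-12.0000  -8.0000]·P = -30.0000
2×2 solve → P = (1.5000, 1.5000)
check cable 4: ‖A_4−P‖² = 116.5000 ≈ L_4² = 116.5000 ✓

(1.5000, 1.5000)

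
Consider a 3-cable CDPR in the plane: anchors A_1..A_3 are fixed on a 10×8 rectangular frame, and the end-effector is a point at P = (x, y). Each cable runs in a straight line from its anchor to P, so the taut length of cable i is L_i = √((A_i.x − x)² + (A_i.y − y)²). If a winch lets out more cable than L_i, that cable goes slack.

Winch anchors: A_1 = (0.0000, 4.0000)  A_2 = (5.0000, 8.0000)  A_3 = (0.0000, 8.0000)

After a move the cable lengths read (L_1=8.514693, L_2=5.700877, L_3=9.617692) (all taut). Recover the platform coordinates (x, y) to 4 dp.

(8.5000, 3.5000)

each cable: (A_i−P)·(A_i−P) = L_i²; let q_i = ‖A_i‖²−L_i²
q_1 = 0.0000+16.0000−72.5000 = -56.5000
row 1: -10.0000x − 8.0000y = -113.0000  (q_2=56.5000)
row 2: 0.0000x − 8.0000y = -28.0000  (q_3=-28.5000)
Cramer on rows 1–2 → x = 8.5000, y = 3.5000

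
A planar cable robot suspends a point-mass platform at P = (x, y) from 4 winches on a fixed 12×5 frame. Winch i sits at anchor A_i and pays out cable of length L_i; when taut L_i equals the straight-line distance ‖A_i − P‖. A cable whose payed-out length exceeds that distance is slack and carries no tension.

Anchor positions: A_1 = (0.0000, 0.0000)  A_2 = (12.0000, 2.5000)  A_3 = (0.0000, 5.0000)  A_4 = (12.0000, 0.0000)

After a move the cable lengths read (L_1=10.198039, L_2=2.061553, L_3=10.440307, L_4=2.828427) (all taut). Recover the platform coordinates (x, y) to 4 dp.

each cable: (A_i−P)·(A_i−P) = L_i²; let k_i = ‖A_i‖²−L_i²
k_1 = 0.0000+0.0000−104.0000 = -104.0000
row 1: -24.0000x − 5.0000y = -250.0000  (k_2=146.0000)
row 2: 0.0000x − 10.0000y = -20.0000  (k_3=-84.0000)
row 3: -24.0000x + 0.0000y = -240.0000  (k_4=136.0000)
Cramer on rows 1–2 → x = 10.0000, y = 2.0000
check cable 4: ‖A_4−P‖² = 8.0000 ≈ L_4² = 8.0000 ✓

(10.0000, 2.0000)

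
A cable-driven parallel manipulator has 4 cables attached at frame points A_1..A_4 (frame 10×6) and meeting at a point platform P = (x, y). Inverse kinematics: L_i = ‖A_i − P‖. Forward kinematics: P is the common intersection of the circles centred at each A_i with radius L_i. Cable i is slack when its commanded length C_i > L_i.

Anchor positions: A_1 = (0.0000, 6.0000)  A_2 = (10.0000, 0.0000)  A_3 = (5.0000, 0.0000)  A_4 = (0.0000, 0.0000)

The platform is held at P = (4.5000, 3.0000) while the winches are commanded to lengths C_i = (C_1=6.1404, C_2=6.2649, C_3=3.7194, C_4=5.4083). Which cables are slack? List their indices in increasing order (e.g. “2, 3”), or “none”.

cable 1: L_1 = ‖A_1−P‖ = 5.4083;  C_1 = 6.1404 → slack
cable 2: L_2 = ‖A_2−P‖ = 6.2650;  C_2 = 6.2649 → taut
cable 3: L_3 = ‖A_3−P‖ = 3.0414;  C_3 = 3.7194 → slack
cable 4: L_4 = ‖A_4−P‖ = 5.4083;  C_4 = 5.4083 → taut

1, 3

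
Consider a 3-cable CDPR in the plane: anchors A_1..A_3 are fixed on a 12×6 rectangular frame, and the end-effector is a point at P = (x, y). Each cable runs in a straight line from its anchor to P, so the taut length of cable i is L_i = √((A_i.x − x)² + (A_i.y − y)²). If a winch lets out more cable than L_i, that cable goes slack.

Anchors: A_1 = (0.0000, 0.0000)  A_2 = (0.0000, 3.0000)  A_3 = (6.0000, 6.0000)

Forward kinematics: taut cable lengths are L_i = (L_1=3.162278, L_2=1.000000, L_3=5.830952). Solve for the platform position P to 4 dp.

circle eqns → linear via eq_j − eq_1; set c_j = A_j·A_j − L_j²
c_1 = 0.0000+0.0000−10.0000 = -10.0000
0.0000·x − 6.0000·y = c_1−c_2 = -18.0000
-12.0000·x − 12.0000·y = c_1−c_3 = -48.0000
solve first two rows → x=1.0000, y=3.0000

(1.0000, 3.0000)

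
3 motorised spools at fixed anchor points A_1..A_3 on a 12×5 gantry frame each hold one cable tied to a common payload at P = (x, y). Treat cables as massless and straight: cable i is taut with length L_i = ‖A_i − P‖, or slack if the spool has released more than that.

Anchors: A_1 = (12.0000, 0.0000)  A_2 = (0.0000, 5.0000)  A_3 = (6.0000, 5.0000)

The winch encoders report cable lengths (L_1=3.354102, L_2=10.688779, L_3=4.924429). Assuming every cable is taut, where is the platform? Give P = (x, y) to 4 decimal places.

circle eqns → linear via eq_j − eq_1; set k_j = A_j·A_j − L_j²
k_1 = 144.0000+0.0000−11.2500 = 132.7500
24.0000·x − 10.0000·y = k_1−k_2 = 222.0000
12.0000·x − 10.0000·y = k_1−k_3 = 96.0000
solve first two rows → x=10.5000, y=3.0000

(10.5000, 3.0000)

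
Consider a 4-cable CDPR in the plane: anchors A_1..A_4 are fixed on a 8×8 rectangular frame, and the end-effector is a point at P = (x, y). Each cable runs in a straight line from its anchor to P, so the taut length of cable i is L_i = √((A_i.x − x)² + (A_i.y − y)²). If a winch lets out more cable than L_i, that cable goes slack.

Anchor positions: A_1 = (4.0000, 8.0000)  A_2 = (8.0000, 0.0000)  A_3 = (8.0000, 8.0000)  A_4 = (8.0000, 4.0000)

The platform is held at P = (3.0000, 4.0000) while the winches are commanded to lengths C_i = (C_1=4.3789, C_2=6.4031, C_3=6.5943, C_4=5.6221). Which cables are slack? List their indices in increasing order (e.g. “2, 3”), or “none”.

1, 3, 4

i=1: geometric 4.1231 vs commanded 4.3789 ⇒ slack
i=2: geometric 6.4031 vs commanded 6.4031 ⇒ taut
i=3: geometric 6.4031 vs commanded 6.5943 ⇒ slack
i=4: geometric 5.0000 vs commanded 5.6221 ⇒ slack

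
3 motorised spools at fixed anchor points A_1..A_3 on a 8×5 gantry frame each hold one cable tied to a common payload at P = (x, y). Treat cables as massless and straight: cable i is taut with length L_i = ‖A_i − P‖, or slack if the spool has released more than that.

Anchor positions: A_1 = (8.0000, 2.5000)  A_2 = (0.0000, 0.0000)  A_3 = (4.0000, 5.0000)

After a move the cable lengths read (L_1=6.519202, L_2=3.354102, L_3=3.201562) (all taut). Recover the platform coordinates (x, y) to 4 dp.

expand ‖A_i−P‖²=L_i² and subtract eq 1 (k_i ≔ ‖A_i‖²−L_i²)
k_1 = 64.0000+6.2500−42.5000 = 27.7500
eq1−eq2 → [16.0000  5.0000]·P = 39.0000
eq1−eq3 → [8.0000  -5.0000]·P = -3.0000
2×2 solve → P = (1.5000, 3.0000)

(1.5000, 3.0000)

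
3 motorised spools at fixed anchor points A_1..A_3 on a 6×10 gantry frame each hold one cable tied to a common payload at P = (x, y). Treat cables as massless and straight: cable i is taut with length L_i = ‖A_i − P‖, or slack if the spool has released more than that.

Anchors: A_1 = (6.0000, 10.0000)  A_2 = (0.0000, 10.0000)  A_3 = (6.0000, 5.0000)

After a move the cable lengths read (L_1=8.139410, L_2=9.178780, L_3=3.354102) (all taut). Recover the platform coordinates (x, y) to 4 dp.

each cable: (A_i−P)·(A_i−P) = L_i²; let k_i = ‖A_i‖²−L_i²
k_1 = 36.0000+100.0000−66.2500 = 69.7500
row 1: 12.0000x + 0.0000y = 54.0000  (k_2=15.7500)
row 2: 0.0000x + 10.0000y = 20.0000  (k_3=49.7500)
Cramer on rows 1–2 → x = 4.5000, y = 2.0000

(4.5000, 2.0000)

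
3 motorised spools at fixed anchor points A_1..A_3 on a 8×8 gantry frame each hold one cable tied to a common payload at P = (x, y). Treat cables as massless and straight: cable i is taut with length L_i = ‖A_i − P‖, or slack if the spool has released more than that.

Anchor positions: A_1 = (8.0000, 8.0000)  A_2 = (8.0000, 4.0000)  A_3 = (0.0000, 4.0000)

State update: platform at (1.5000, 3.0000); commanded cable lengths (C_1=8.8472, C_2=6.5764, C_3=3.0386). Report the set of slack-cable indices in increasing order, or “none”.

cable 1: L_1 = ‖A_1−P‖ = 8.2006;  C_1 = 8.8472 → slack
cable 2: L_2 = ‖A_2−P‖ = 6.5765;  C_2 = 6.5764 → taut
cable 3: L_3 = ‖A_3−P‖ = 1.8028;  C_3 = 3.0386 → slack

1, 3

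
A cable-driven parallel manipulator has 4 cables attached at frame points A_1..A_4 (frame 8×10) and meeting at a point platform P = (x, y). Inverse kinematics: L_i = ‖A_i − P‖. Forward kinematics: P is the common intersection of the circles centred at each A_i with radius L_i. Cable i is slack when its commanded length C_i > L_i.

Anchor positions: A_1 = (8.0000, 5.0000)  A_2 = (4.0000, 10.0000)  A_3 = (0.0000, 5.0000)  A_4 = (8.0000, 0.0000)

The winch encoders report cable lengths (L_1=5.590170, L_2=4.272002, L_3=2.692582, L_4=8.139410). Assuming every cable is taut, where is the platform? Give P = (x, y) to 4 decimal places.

(2.5000, 6.0000)

expand ‖A_i−P‖²=L_i² and subtract eq 1 (c_i ≔ ‖A_i‖²−L_i²)
c_1 = 64.0000+25.0000−31.2500 = 57.7500
eq1−eq2 → [8.0000  -10.0000]·P = -40.0000
eq1−eq3 → [16.0000  0.0000]·P = 40.0000
eq1−eq4 → [0.0000  10.0000]·P = 60.0000
2×2 solve → P = (2.5000, 6.0000)
check cable 4: ‖A_4−P‖² = 66.2500 ≈ L_4² = 66.2500 ✓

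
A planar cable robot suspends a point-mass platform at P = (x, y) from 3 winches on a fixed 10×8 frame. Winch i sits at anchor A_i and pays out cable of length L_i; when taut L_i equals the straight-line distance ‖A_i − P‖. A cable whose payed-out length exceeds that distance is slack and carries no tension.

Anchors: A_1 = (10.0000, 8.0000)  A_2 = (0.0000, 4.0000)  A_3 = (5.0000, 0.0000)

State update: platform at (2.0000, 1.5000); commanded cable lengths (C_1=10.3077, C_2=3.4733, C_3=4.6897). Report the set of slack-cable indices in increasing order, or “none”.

i=1: geometric 10.3078 vs commanded 10.3077 ⇒ taut
i=2: geometric 3.2016 vs commanded 3.4733 ⇒ slack
i=3: geometric 3.3541 vs commanded 4.6897 ⇒ slack

2, 3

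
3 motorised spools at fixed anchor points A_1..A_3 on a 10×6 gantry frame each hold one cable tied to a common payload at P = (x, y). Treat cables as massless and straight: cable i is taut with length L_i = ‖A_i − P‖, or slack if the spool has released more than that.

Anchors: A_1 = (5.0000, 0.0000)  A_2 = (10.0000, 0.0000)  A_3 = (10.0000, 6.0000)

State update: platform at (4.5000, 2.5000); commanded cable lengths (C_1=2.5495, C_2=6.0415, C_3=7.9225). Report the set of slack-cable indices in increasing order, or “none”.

3

i=1: geometric 2.5495 vs commanded 2.5495 ⇒ taut
i=2: geometric 6.0415 vs commanded 6.0415 ⇒ taut
i=3: geometric 6.5192 vs commanded 7.9225 ⇒ slack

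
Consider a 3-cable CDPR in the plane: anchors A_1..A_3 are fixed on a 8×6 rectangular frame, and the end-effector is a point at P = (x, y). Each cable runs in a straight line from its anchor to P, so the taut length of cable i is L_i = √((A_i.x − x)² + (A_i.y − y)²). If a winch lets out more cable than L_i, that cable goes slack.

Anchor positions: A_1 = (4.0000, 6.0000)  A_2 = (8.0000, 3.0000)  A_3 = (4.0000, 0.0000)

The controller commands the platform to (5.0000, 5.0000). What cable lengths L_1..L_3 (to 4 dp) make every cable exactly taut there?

(1.4142, 3.6056, 5.0990)

L_1 = √((4.0000−5.0000)² + (6.0000−5.0000)²) = 1.4142
L_2 = √((8.0000−5.0000)² + (3.0000−5.0000)²) = 3.6056
L_3 = √((4.0000−5.0000)² + (0.0000−5.0000)²) = 5.0990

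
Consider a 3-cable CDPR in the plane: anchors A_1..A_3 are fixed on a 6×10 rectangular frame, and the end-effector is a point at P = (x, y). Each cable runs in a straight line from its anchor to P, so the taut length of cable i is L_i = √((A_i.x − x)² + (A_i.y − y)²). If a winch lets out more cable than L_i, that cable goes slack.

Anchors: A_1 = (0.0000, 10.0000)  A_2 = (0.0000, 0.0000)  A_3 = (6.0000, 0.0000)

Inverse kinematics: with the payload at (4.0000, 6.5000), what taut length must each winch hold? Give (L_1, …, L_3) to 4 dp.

L_1 = √((0.0000−4.0000)² + (10.0000−6.5000)²) = 5.3151
L_2 = √((0.0000−4.0000)² + (0.0000−6.5000)²) = 7.6322
L_3 = √((6.0000−4.0000)² + (0.0000−6.5000)²) = 6.8007

(5.3151, 7.6322, 6.8007)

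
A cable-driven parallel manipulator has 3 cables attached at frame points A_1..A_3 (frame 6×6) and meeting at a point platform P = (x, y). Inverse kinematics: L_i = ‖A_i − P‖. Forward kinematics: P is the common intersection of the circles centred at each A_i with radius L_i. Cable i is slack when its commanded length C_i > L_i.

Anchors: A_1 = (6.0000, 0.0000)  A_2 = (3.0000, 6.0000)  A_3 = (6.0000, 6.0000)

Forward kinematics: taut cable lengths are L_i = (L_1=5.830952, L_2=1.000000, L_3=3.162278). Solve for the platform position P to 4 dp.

circle eqns → linear via eq_j − eq_1; set k_j = A_j·A_j − L_j²
k_1 = 36.0000+0.0000−34.0000 = 2.0000
6.0000·x − 12.0000·y = k_1−k_2 = -42.0000
0.0000·x − 12.0000·y = k_1−k_3 = -60.0000
solve first two rows → x=3.0000, y=5.0000

(3.0000, 5.0000)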